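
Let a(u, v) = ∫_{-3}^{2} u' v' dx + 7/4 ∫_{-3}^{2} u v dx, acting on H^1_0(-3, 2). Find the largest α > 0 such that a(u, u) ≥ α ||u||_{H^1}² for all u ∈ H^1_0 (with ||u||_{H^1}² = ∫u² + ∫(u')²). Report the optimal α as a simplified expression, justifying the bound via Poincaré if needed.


α = 1

Coercivity of a(·,·) on H^1_0(-3, 2) means a(u, u) ≥ α ||u||_{H^1}² for every u ∈ H^1_0.
The interval has length L = 5, and Poincaré/coercivity depend only on L. Here a(u, u) = ∫(u')² + (7/4)·∫u².
Here c = 7/4 ≥ 1, so a(u,u) = ∫(u')² + c∫u² ≥ ∫(u')² + ∫u² = ||u||_{H^1}², i.e. α = 1 works. No larger α is possible: a(u,u) ≥ α||u||_{H^1}² means (1−α)∫(u')² ≥ (α−c)∫u², and for the modes u_n = sin(nπ(x−x₀)/L) (x₀ the left endpoint) one has ∫u_n²/∫(u_n')² = (L/(nπ))² → 0, so a(u_n,u_n)/||u_n||_{H^1}² → 1. Hence the optimal constant is α = 1.
Therefore α = 1.


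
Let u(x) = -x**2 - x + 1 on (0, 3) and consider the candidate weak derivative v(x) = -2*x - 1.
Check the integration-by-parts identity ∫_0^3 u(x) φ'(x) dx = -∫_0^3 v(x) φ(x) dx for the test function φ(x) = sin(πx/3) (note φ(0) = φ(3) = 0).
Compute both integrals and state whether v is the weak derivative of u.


LHS = 24/π, RHS = 24/π. Yes, v = u' weakly.

u(x) = -x**2 - x + 1, classical derivative u'(x) = -2*x - 1.
φ(x) = sin(πx/3), so φ'(x) = π*cos(π*x/3)/3.
Note φ(0) = φ(3) = 0, so the boundary term u·φ vanishes.
LHS = ∫_0^3 u(x) φ'(x) dx = ∫_0^3 (-π*x^2*cos(π*x/3)/3 - π*x*cos(π*x/3)/3 + π*cos(π*x/3)/3) dx. Term by term:
  ∫_0^3 π*cos(π*x/3)/3 dx = 0;  ∫_0^3 -π*x*cos(π*x/3)/3 dx = 6/π;  ∫_0^3 -π*x^2*cos(π*x/3)/3 dx = 18/π.
Sum: 0 + 6/π + 18/π = 24/π.
So LHS = 24/π.
∫_0^3 v(x) φ(x) dx = ∫_0^3 (-2*x*sin(π*x/3) - sin(π*x/3)) dx. Term by term:
  ∫_0^3 -sin(π*x/3) dx = -6/π;  ∫_0^3 -2*x*sin(π*x/3) dx = -18/π.
Sum: -6/π − 18/π = -24/π.
So RHS = -∫_0^3 v(x) φ(x) dx = 24/π.
LHS = RHS, so the identity holds for this test φ.
Moreover u is smooth here and v(x) = u'(x) = -2*x - 1 pointwise, so the identity holds for every test function. Hence v is the weak derivative of u.


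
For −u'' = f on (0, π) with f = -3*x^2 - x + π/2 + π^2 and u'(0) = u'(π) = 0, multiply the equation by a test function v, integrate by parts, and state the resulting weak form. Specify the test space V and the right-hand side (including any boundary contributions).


V = H^1(0, π) (no boundary constraint on v; u is determined up to an additive constant); weak form: ∫_0^π u'v' dx = ∫_0^π (-3*x^2 - x + π/2 + π^2) v dx for all v ∈ V.

Multiply both sides by a test function v and integrate from 0 to π:
  ∫_0^π −u''(x) v(x) dx = ∫_0^π f(x) v(x) dx.
Integrate the LHS by parts once:
  ∫_0^π −u'' v dx = −[u'(x) v(x)]_0^π + ∫_0^π u'(x) v'(x) dx.
Thus ∫_0^π u'(x) v'(x) dx = ∫_0^π f(x) v(x) dx + [u'(x) v(x)]_0^π.
Choose V so that boundary terms are either known or forced to vanish.
u has homogeneous Neumann: u'(0) = u'(π) = 0. So [u' v]_0^π = 0·v(π) − 0·v(0) = 0 for any v; take V = H^1(0, π).
Weak formulation: find u (satisfying any essential BC) such that ∫_0^π u'(x) v'(x) dx = ∫_0^π f v dx for all v ∈ V (homogeneous Neumann, so boundary terms vanish).
Substituting f(x) = -3*x^2 - x + π/2 + π^2, the right-hand side is ∫_0^π (-3*x^2 - x + π/2 + π^2) v dx.
Compatibility check (pure Neumann): taking v ≡ 1 ∈ V gives 0 = ∫_0^π f dx + (0) − (0), i.e. ∫_0^π f dx must equal u'(0) − u'(π) = 0. Indeed ∫_0^π (-3*x^2 - x + π/2 + π^2) dx = 0, so the data are compatible. The solution is then unique only up to an additive constant (fix it e.g. by requiring ∫_0^π u dx = 0).


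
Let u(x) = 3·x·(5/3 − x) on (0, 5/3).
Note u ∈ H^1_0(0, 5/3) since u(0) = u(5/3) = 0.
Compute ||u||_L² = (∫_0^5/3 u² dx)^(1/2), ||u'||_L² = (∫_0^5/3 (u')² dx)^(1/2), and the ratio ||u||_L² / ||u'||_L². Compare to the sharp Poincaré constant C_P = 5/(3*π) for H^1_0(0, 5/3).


||u||_L² / ||u'||_L² = sqrt(10)/6 < C_P = 5/(3*π).

u(x) = 3·x·(5/3 − x), so u'(x) = 5 - 6*x.
u(x) = 3·x·(5/3 − x) vanishes at x = 0 and x = 5/3, so u ∈ H^1_0(0, 5/3). Differentiate via the product rule and integrate the resulting polynomials term by term.
  ∫_0^5/3 u² dx = ∫_0^5/3 (9*x^4 - 30*x^3 + 25*x^2) dx. Term by term:
    ∫_0^5/3 9*x^4 dx = 625/27;  ∫_0^5/3 -30*x^3 dx = -3125/54;  ∫_0^5/3 25*x^2 dx = 3125/81.
  Sum: 625/27 − 3125/54 + 3125/81 = 625/162.
  ∫_0^5/3 (u')² dx = ∫_0^5/3 (36*x^2 - 60*x + 25) dx. Term by term:
    ∫_0^5/3 36*x^2 dx = 500/9;  ∫_0^5/3 -60*x dx = -250/3;  ∫_0^5/3 25 dx = 125/3.
  Sum: 500/9 − 250/3 + 125/3 = 125/9.
∫_0^5/3 u² dx = 625/162, so ||u||_L² = 25*sqrt(2)/18.
∫_0^5/3 (u')² dx = 125/9, so ||u'||_L² = 5*sqrt(5)/3.
Ratio ||u||_L² / ||u'||_L² = sqrt(10)/6.
Sharp Poincaré constant on H^1_0(0, 5/3) is C_P = L/π = 5/(3*π), achieved by sin(3*π/5·x).
A polynomial bump cannot attain the sharp Poincaré constant (only the first sine eigenfunction does), so the ratio is strictly less than C_P, consistent with ||u||_L² ≤ C_P ||u'||_L².


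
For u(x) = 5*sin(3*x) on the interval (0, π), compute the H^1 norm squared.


||u||_{H^1(0,π)}^2 = 125*π

u'(x) = 15*cos(3*x).
Expand u² and (u')² and integrate term by term on (0, π), using: for integers n ≥ 1, ∫_0^π sin²(nx) dx = ∫_0^π cos²(nx) dx = π/2; for n ≠ n', ∫_0^π sin(nx)sin(n'x) dx = ∫_0^π cos(nx)cos(n'x) dx = 0; and by product-to-sum, ∫_0^π sin(nx)cos(n'x) dx = ½∫_0^π [sin((n+n')x) + sin((n−n')x)] dx, which is 0 when n+n' is even and 2n/(n²−n'²) when n+n' is odd (it need not vanish on (0, π)).
  u² squared terms: (5)²·∫sin(3x)² dx = 25·π/2 = 25*π/2.
  So ∫_0^π u² dx = 25*π/2.
  (u')² squared terms: (15)²·∫cos(3x)² dx = 225·π/2 = 225*π/2.
  So ∫_0^π (u')² dx = 225*π/2.
||u||_{H^1}^2 = (25*π/2) + (225*π/2) = 125*π.


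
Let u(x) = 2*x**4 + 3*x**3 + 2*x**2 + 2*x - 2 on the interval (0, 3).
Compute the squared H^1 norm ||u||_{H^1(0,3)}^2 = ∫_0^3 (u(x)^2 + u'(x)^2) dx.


||u||_{H^1}^2 = 5164251/70

The H^1 norm (squared) on an interval (0, L) is
  ||u||_{H^1}^2 = ∫_0^L u(x)^2 dx + ∫_0^L u'(x)^2 dx.
Compute u'(x) = 8*x**3 + 9*x**2 + 4*x + 2.
Then u(x)^2 = 4*x**8 + 12*x**7 + 17*x**6 + 20*x**5 + 8*x**4 - 4*x**3 - 4*x**2 - 8*x + 4 and u'(x)^2 = 64*x**6 + 144*x**5 + 145*x**4 + 104*x**3 + 52*x**2 + 16*x + 4.
Integrate each monomial from 0 to 3 using ∫_0^3 c·x^n dx = c·3^(n+1)/(n+1):
  ∫_0^3 u(x)^2 dx = ∫_0^3 (4*x^8 + 12*x^7 + 17*x^6 + 20*x^5 + 8*x^4 - 4*x^3 - 4*x^2 - 8*x + 4) dx. Term by term:
    ∫_0^3 4*x^8 dx = 8748;  ∫_0^3 12*x^7 dx = 19683/2;  ∫_0^3 17*x^6 dx = 37179/7;
    ∫_0^3 20*x^5 dx = 2430;  ∫_0^3 8*x^4 dx = 1944/5;  ∫_0^3 -4*x^3 dx = -81;
    ∫_0^3 -4*x^2 dx = -36;  ∫_0^3 -8*x dx = -36;  ∫_0^3 4 dx = 12.
  Sum: 8748 + 19683/2 + 37179/7 + 2430 + 1944/5 − 81 − 36 − 36 + 12 = 1860501/70.
  ∫_0^3 u'(x)^2 dx = ∫_0^3 (64*x^6 + 144*x^5 + 145*x^4 + 104*x^3 + 52*x^2 + 16*x + 4) dx. Term by term:
    ∫_0^3 64*x^6 dx = 139968/7;  ∫_0^3 144*x^5 dx = 17496;  ∫_0^3 145*x^4 dx = 7047;
    ∫_0^3 104*x^3 dx = 2106;  ∫_0^3 52*x^2 dx = 468;  ∫_0^3 16*x dx = 72;
    ∫_0^3 4 dx = 12.
  Sum: 139968/7 + 17496 + 7047 + 2106 + 468 + 72 + 12 = 330375/7.
Adding: ||u||_{H^1}^2 = 1860501/70 + 330375/7 = 5164251/70.


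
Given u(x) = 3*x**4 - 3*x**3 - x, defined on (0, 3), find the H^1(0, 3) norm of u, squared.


||u||_{H^1}^2 = 4153173/140

The H^1 norm (squared) on an interval (0, L) is
  ||u||_{H^1}^2 = ∫_0^L u(x)^2 dx + ∫_0^L u'(x)^2 dx.
Compute u'(x) = 12*x**3 - 9*x**2 - 1.
Then u(x)^2 = 9*x**8 - 18*x**7 + 9*x**6 - 6*x**5 + 6*x**4 + x**2 and u'(x)^2 = 144*x**6 - 216*x**5 + 81*x**4 - 24*x**3 + 18*x**2 + 1.
Integrate each monomial from 0 to 3 using ∫_0^3 c·x^n dx = c·3^(n+1)/(n+1):
  ∫_0^3 u(x)^2 dx = ∫_0^3 (9*x^8 - 18*x^7 + 9*x^6 - 6*x^5 + 6*x^4 + x^2) dx. Term by term:
    ∫_0^3 9*x^8 dx = 19683;  ∫_0^3 -18*x^7 dx = -59049/4;  ∫_0^3 9*x^6 dx = 19683/7;
    ∫_0^3 -6*x^5 dx = -729;  ∫_0^3 6*x^4 dx = 1458/5;  ∫_0^3 x^2 dx = 9.
  Sum: 19683 − 59049/4 + 19683/7 − 729 + 1458/5 + 9 = 1022589/140.
  ∫_0^3 u'(x)^2 dx = ∫_0^3 (144*x^6 - 216*x^5 + 81*x^4 - 24*x^3 + 18*x^2 + 1) dx. Term by term:
    ∫_0^3 144*x^6 dx = 314928/7;  ∫_0^3 -216*x^5 dx = -26244;  ∫_0^3 81*x^4 dx = 19683/5;
    ∫_0^3 -24*x^3 dx = -486;  ∫_0^3 18*x^2 dx = 162;  ∫_0^3 1 dx = 3.
  Sum: 314928/7 − 26244 + 19683/5 − 486 + 162 + 3 = 782646/35.
Adding: ||u||_{H^1}^2 = 1022589/140 + 782646/35 = 4153173/140.


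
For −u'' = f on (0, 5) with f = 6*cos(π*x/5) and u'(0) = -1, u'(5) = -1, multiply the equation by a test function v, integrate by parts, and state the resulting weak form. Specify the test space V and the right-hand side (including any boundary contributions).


V = H^1(0, 5) (v unrestricted at boundary; u is determined up to an additive constant); weak form: ∫_0^5 u'v' dx = ∫_0^5 (6*cos(π*x/5)) v dx − v(5) + v(0) for all v ∈ V.

Multiply both sides by a test function v and integrate from 0 to 5:
  ∫_0^5 −u''(x) v(x) dx = ∫_0^5 f(x) v(x) dx.
Integrate the LHS by parts once:
  ∫_0^5 −u'' v dx = −[u'(x) v(x)]_0^5 + ∫_0^5 u'(x) v'(x) dx.
Thus ∫_0^5 u'(x) v'(x) dx = ∫_0^5 f(x) v(x) dx + [u'(x) v(x)]_0^5.
Choose V so that boundary terms are either known or forced to vanish.
u has inhomogeneous Neumann u'(0) = -1, u'(5) = -1. [u' v]_0^5 = (-1)·v(5) − (-1)·v(0) = − v(5) + v(0). Take V = H^1(0, 5); boundary term becomes part of RHS.
Weak formulation: find u (satisfying any essential BC) such that ∫_0^5 u'(x) v'(x) dx = ∫_0^5 f v dx − v(5) + v(0) for all v ∈ V (Neumann data are natural BCs: they enter the RHS as boundary terms).
Substituting f(x) = 6*cos(π*x/5), the right-hand side is ∫_0^5 (6*cos(π*x/5)) v dx − v(5) + v(0).
Compatibility check (pure Neumann): taking v ≡ 1 ∈ V gives 0 = ∫_0^5 f dx + (-1) − (-1), i.e. ∫_0^5 f dx must equal u'(0) − u'(5) = 0. Indeed ∫_0^5 (6*cos(π*x/5)) dx = 0, so the data are compatible. The solution is then unique only up to an additive constant (fix it e.g. by requiring ∫_0^5 u dx = 0).


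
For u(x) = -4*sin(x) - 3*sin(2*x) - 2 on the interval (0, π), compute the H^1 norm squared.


||u||_{H^1(0,π)}^2 = 32 + 85*π/2

u'(x) = -4*cos(x) - 6*cos(2*x).
Expand u² and (u')² and integrate term by term on (0, π), using: for integers n ≥ 1, ∫_0^π sin²(nx) dx = ∫_0^π cos²(nx) dx = π/2; for n ≠ n', ∫_0^π sin(nx)sin(n'x) dx = ∫_0^π cos(nx)cos(n'x) dx = 0; and by product-to-sum, ∫_0^π sin(nx)cos(n'x) dx = ½∫_0^π [sin((n+n')x) + sin((n−n')x)] dx, which is 0 when n+n' is even and 2n/(n²−n'²) when n+n' is odd (it need not vanish on (0, π)). For the constant mode: ∫_0^π 1 dx = π, ∫_0^π cos(nx) dx = 0, ∫_0^π sin(nx) dx = (1−(−1)^n)/n.
  u² squared terms: (-2)²·∫1 dx = 4·π = 4*π;  (-4)²·∫sin(x)² dx = 16·π/2 = 8*π;  (-3)²·∫sin(2x)² dx = 9·π/2 = 9*π/2.
  u² cross terms: 2·(-2)·(-4)·∫1·sin(x) dx = 16·(2) = 32;  2·(-2)·(-3)·∫1·sin(2x) dx = 12·(0) = 0;  2·(-4)·(-3)·∫sin(x)·sin(2x) dx = 24·(0) = 0.
  So ∫_0^π u² dx = 4*π + 8*π + 9*π/2 + 32 + 0 + 0 = 32 + 33*π/2.
  (u')² squared terms: (-6)²·∫cos(2x)² dx = 36·π/2 = 18*π;  (-4)²·∫cos(x)² dx = 16·π/2 = 8*π.
  (u')² cross terms: 2·(-6)·(-4)·∫cos(2x)·cos(x) dx = 48·(0) = 0.
  So ∫_0^π (u')² dx = 18*π + 8*π + 0 = 26*π.
||u||_{H^1}^2 = (32 + 33*π/2) + (26*π) = 32 + 85*π/2.


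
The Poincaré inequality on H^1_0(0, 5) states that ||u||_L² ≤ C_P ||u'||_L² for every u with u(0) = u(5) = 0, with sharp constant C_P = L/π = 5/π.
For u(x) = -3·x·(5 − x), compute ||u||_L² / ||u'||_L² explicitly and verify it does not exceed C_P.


||u||_L² / ||u'||_L² = sqrt(10)/2 < C_P = 5/π.

u(x) = -3·x·(5 − x), so u'(x) = 6*x - 15.
u(x) = -3·x·(5 − x) vanishes at x = 0 and x = 5, so u ∈ H^1_0(0, 5). Differentiate via the product rule and integrate the resulting polynomials term by term.
  ∫_0^5 u² dx = ∫_0^5 (9*x^4 - 90*x^3 + 225*x^2) dx. Term by term:
    ∫_0^5 9*x^4 dx = 5625;  ∫_0^5 -90*x^3 dx = -28125/2;  ∫_0^5 225*x^2 dx = 9375.
  Sum: 5625 − 28125/2 + 9375 = 1875/2.
  ∫_0^5 (u')² dx = ∫_0^5 (36*x^2 - 180*x + 225) dx. Term by term:
    ∫_0^5 36*x^2 dx = 1500;  ∫_0^5 -180*x dx = -2250;  ∫_0^5 225 dx = 1125.
  Sum: 1500 − 2250 + 1125 = 375.
∫_0^5 u² dx = 1875/2, so ||u||_L² = 25*sqrt(6)/2.
∫_0^5 (u')² dx = 375, so ||u'||_L² = 5*sqrt(15).
Ratio ||u||_L² / ||u'||_L² = sqrt(10)/2.
Sharp Poincaré constant on H^1_0(0, 5) is C_P = L/π = 5/π, achieved by sin(π/5·x).
A polynomial bump cannot attain the sharp Poincaré constant (only the first sine eigenfunction does), so the ratio is strictly less than C_P, consistent with ||u||_L² ≤ C_P ||u'||_L².


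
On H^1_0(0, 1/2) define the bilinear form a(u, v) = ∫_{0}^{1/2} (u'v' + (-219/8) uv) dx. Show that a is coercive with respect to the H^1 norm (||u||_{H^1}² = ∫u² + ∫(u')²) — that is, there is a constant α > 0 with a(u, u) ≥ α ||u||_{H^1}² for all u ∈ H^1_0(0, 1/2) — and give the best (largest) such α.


α = (-219 + 32*π^2)/(8*(1 + 4*π^2))

Coercivity of a(·,·) on H^1_0(0, 1/2) means a(u, u) ≥ α ||u||_{H^1}² for every u ∈ H^1_0.
The interval has length L = 1/2, and Poincaré/coercivity depend only on L. Here a(u, u) = ∫(u')² + (-219/8)·∫u².
Here c = -219/8 < 0 with |c| < (π/L)² = 4*π^2, so coercivity still holds. The condition a(u,u) ≥ α||u||_{H^1}² reads (1−α)∫(u')² ≥ (α−c)∫u². Any admissible α is ≤ 1 (rapidly oscillating u have ∫u²/∫(u')² → 0), and α = 1 would force 0 ≥ (1−c)∫u², impossible since c < 1; so 1−α > 0. By the sharp Poincaré inequality on H^1_0 of an interval of length L, ∫(u')² ≥ (π/L)²∫u² with equality for the first sine mode sin(π(x−x₀)/L) (x₀ the left endpoint), so the inequality holds for all u iff (1−α)(π/L)² ≥ α − c, i.e. α ≤ ((π/L)² + c)/((π/L)² + 1) = (1 + c(L/π)²)/(1 + (L/π)²). (Direct route, valid since c ≤ 0: Poincaré gives c∫u² ≥ c(L/π)²∫(u')², so a(u,u) ≥ (1 + c(L/π)²)∫(u')², while ||u||_{H^1}² ≤ (1 + (L/π)²)∫(u')²; dividing yields the same α.) With (π/L)² = 4*π^2 and c = -219/8, the largest admissible constant is α = ((π/L)² + c)/((π/L)² + 1).
Simplifying, α = (-219 + 32*π^2)/(8*(1 + 4*π^2)).


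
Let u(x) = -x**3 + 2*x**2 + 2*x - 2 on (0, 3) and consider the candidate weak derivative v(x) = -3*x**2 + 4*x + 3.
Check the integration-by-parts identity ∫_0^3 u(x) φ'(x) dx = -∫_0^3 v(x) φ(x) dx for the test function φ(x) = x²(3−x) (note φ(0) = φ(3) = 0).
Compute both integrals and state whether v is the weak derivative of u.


LHS = 54/5, RHS = 81/20. No, v is not the weak derivative of u.

u(x) = -x**3 + 2*x**2 + 2*x - 2, classical derivative u'(x) = -3*x**2 + 4*x + 2.
φ(x) = x²(3−x), so φ'(x) = 3*x*(2 - x).
Note φ(0) = φ(3) = 0, so the boundary term u·φ vanishes.
LHS = ∫_0^3 u(x) φ'(x) dx = ∫_0^3 (3*x^5 - 12*x^4 + 6*x^3 + 18*x^2 - 12*x) dx. Term by term:
  ∫_0^3 3*x^5 dx = 729/2;  ∫_0^3 -12*x^4 dx = -2916/5;  ∫_0^3 6*x^3 dx = 243/2;
  ∫_0^3 18*x^2 dx = 162;  ∫_0^3 -12*x dx = -54.
Sum: 729/2 − 2916/5 + 243/2 + 162 − 54 = 54/5.
So LHS = 54/5.
∫_0^3 v(x) φ(x) dx = ∫_0^3 (3*x^5 - 13*x^4 + 9*x^3 + 9*x^2) dx. Term by term:
  ∫_0^3 3*x^5 dx = 729/2;  ∫_0^3 -13*x^4 dx = -3159/5;  ∫_0^3 9*x^3 dx = 729/4;
  ∫_0^3 9*x^2 dx = 81.
Sum: 729/2 − 3159/5 + 729/4 + 81 = -81/20.
So RHS = -∫_0^3 v(x) φ(x) dx = 81/20.
LHS − RHS = 27/4 ≠ 0, so the identity fails.
(For a valid weak derivative the identity must hold for EVERY test function, in particular this one. The failure shows v is NOT the weak derivative of u.)
Correct weak derivative would be u'(x) = -3*x**2 + 4*x + 2.


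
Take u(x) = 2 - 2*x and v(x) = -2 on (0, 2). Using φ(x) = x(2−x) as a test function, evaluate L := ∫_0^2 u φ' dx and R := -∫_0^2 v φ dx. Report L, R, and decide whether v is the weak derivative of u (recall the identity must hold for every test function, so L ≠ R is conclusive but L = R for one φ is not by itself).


LHS = 8/3, RHS = 8/3. Yes, v = u' weakly.

u(x) = 2 - 2*x, classical derivative u'(x) = -2.
φ(x) = x(2−x), so φ'(x) = 2 - 2*x.
Note φ(0) = φ(2) = 0, so the boundary term u·φ vanishes.
LHS = ∫_0^2 u(x) φ'(x) dx = ∫_0^2 (4*x^2 - 8*x + 4) dx. Term by term:
  ∫_0^2 4*x^2 dx = 32/3;  ∫_0^2 -8*x dx = -16;  ∫_0^2 4 dx = 8.
Sum: 32/3 − 16 + 8 = 8/3.
So LHS = 8/3.
∫_0^2 v(x) φ(x) dx = ∫_0^2 (2*x^2 - 4*x) dx. Term by term:
  ∫_0^2 2*x^2 dx = 16/3;  ∫_0^2 -4*x dx = -8.
Sum: 16/3 − 8 = -8/3.
So RHS = -∫_0^2 v(x) φ(x) dx = 8/3.
LHS = RHS, so the identity holds for this test φ.
Moreover u is smooth here and v(x) = u'(x) = -2 pointwise, so the identity holds for every test function. Hence v is the weak derivative of u.


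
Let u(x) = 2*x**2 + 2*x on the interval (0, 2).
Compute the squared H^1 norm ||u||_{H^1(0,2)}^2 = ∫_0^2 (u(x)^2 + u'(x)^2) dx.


||u||_{H^1}^2 = 2264/15

The H^1 norm (squared) on an interval (0, L) is
  ||u||_{H^1}^2 = ∫_0^L u(x)^2 dx + ∫_0^L u'(x)^2 dx.
Compute u'(x) = 4*x + 2.
Then u(x)^2 = 4*x**4 + 8*x**3 + 4*x**2 and u'(x)^2 = 16*x**2 + 16*x + 4.
Integrate each monomial from 0 to 2 using ∫_0^2 c·x^n dx = c·2^(n+1)/(n+1):
  ∫_0^2 u(x)^2 dx = ∫_0^2 (4*x^4 + 8*x^3 + 4*x^2) dx. Term by term:
    ∫_0^2 4*x^4 dx = 128/5;  ∫_0^2 8*x^3 dx = 32;  ∫_0^2 4*x^2 dx = 32/3.
  Sum: 128/5 + 32 + 32/3 = 1024/15.
  ∫_0^2 u'(x)^2 dx = ∫_0^2 (16*x^2 + 16*x + 4) dx. Term by term:
    ∫_0^2 16*x^2 dx = 128/3;  ∫_0^2 16*x dx = 32;  ∫_0^2 4 dx = 8.
  Sum: 128/3 + 32 + 8 = 248/3.
Adding: ||u||_{H^1}^2 = 1024/15 + 248/3 = 2264/15.


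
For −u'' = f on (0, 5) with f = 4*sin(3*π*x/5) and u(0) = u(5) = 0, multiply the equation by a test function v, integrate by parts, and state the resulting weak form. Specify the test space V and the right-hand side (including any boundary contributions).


V = H^1_0(0, 5) (so v(0) = v(5) = 0); weak form: ∫_0^5 u'v' dx = ∫_0^5 (4*sin(3*π*x/5)) v dx for all v ∈ V.

Multiply both sides by a test function v and integrate from 0 to 5:
  ∫_0^5 −u''(x) v(x) dx = ∫_0^5 f(x) v(x) dx.
Integrate the LHS by parts once:
  ∫_0^5 −u'' v dx = −[u'(x) v(x)]_0^5 + ∫_0^5 u'(x) v'(x) dx.
Thus ∫_0^5 u'(x) v'(x) dx = ∫_0^5 f(x) v(x) dx + [u'(x) v(x)]_0^5.
Choose V so that boundary terms are either known or forced to vanish.
u is Dirichlet: u(0) = u(5) = 0. Let V = H^1_0(0, 5); then v(0) = v(5) = 0, and [u' v]_0^5 = 0.
Weak formulation: find u (satisfying any essential BC) such that ∫_0^5 u'(x) v'(x) dx = ∫_0^5 f v dx for all v ∈ V.
Substituting f(x) = 4*sin(3*π*x/5), the right-hand side is ∫_0^5 (4*sin(3*π*x/5)) v dx.


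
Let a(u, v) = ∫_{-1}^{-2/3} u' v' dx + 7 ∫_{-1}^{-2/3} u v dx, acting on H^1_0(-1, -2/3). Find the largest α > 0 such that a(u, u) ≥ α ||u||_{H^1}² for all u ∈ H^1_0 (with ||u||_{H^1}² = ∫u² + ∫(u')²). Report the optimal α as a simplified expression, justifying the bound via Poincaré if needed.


α = 1

Coercivity of a(·,·) on H^1_0(-1, -2/3) means a(u, u) ≥ α ||u||_{H^1}² for every u ∈ H^1_0.
The interval has length L = 1/3, and Poincaré/coercivity depend only on L. Here a(u, u) = ∫(u')² + (7)·∫u².
Here c = 7 ≥ 1, so a(u,u) = ∫(u')² + c∫u² ≥ ∫(u')² + ∫u² = ||u||_{H^1}², i.e. α = 1 works. No larger α is possible: a(u,u) ≥ α||u||_{H^1}² means (1−α)∫(u')² ≥ (α−c)∫u², and for the modes u_n = sin(nπ(x−x₀)/L) (x₀ the left endpoint) one has ∫u_n²/∫(u_n')² = (L/(nπ))² → 0, so a(u_n,u_n)/||u_n||_{H^1}² → 1. Hence the optimal constant is α = 1.
Therefore α = 1.


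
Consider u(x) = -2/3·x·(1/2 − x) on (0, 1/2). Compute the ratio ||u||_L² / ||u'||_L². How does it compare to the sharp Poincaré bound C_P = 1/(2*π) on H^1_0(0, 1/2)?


||u||_L² / ||u'||_L² = sqrt(10)/20 < C_P = 1/(2*π).

u(x) = -2/3·x·(1/2 − x), so u'(x) = 4*x/3 - 1/3.
u(x) = -2/3·x·(1/2 − x) vanishes at x = 0 and x = 1/2, so u ∈ H^1_0(0, 1/2). Differentiate via the product rule and integrate the resulting polynomials term by term.
  ∫_0^1/2 u² dx = ∫_0^1/2 (4*x^4/9 - 4*x^3/9 + x^2/9) dx. Term by term:
    ∫_0^1/2 4*x^4/9 dx = 1/360;  ∫_0^1/2 -4*x^3/9 dx = -1/144;  ∫_0^1/2 x^2/9 dx = 1/216.
  Sum: 1/360 − 1/144 + 1/216 = 1/2160.
  ∫_0^1/2 (u')² dx = ∫_0^1/2 (16*x^2/9 - 8*x/9 + 1/9) dx. Term by term:
    ∫_0^1/2 16*x^2/9 dx = 2/27;  ∫_0^1/2 -8*x/9 dx = -1/9;  ∫_0^1/2 1/9 dx = 1/18.
  Sum: 2/27 − 1/9 + 1/18 = 1/54.
∫_0^1/2 u² dx = 1/2160, so ||u||_L² = sqrt(15)/180.
∫_0^1/2 (u')² dx = 1/54, so ||u'||_L² = sqrt(6)/18.
Ratio ||u||_L² / ||u'||_L² = sqrt(10)/20.
Sharp Poincaré constant on H^1_0(0, 1/2) is C_P = L/π = 1/(2*π), achieved by sin(2*π·x).
A polynomial bump cannot attain the sharp Poincaré constant (only the first sine eigenfunction does), so the ratio is strictly less than C_P, consistent with ||u||_L² ≤ C_P ||u'||_L².


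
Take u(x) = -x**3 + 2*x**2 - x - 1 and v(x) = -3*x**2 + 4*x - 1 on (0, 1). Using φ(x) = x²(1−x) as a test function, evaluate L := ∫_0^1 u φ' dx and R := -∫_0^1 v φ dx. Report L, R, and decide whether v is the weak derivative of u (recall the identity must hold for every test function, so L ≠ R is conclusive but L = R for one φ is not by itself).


LHS = -1/60, RHS = -1/60. Yes, v = u' weakly.

u(x) = -x**3 + 2*x**2 - x - 1, classical derivative u'(x) = -3*x**2 + 4*x - 1.
φ(x) = x²(1−x), so φ'(x) = x*(2 - 3*x).
Note φ(0) = φ(1) = 0, so the boundary term u·φ vanishes.
LHS = ∫_0^1 u(x) φ'(x) dx = ∫_0^1 (3*x^5 - 8*x^4 + 7*x^3 + x^2 - 2*x) dx. Term by term:
  ∫_0^1 3*x^5 dx = 1/2;  ∫_0^1 -8*x^4 dx = -8/5;  ∫_0^1 7*x^3 dx = 7/4;
  ∫_0^1 x^2 dx = 1/3;  ∫_0^1 -2*x dx = -1.
Sum: 1/2 − 8/5 + 7/4 + 1/3 − 1 = -1/60.
So LHS = -1/60.
∫_0^1 v(x) φ(x) dx = ∫_0^1 (3*x^5 - 7*x^4 + 5*x^3 - x^2) dx. Term by term:
  ∫_0^1 3*x^5 dx = 1/2;  ∫_0^1 -7*x^4 dx = -7/5;  ∫_0^1 5*x^3 dx = 5/4;
  ∫_0^1 -x^2 dx = -1/3.
Sum: 1/2 − 7/5 + 5/4 − 1/3 = 1/60.
So RHS = -∫_0^1 v(x) φ(x) dx = -1/60.
LHS = RHS, so the identity holds for this test φ.
Moreover u is smooth here and v(x) = u'(x) = -3*x**2 + 4*x - 1 pointwise, so the identity holds for every test function. Hence v is the weak derivative of u.


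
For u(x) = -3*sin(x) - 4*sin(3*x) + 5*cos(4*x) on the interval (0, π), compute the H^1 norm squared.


||u||_{H^1(0,π)}^2 = 4556/7 + 603*π/2

u'(x) = -20*sin(4*x) - 3*cos(x) - 12*cos(3*x).
Expand u² and (u')² and integrate term by term on (0, π), using: for integers n ≥ 1, ∫_0^π sin²(nx) dx = ∫_0^π cos²(nx) dx = π/2; for n ≠ n', ∫_0^π sin(nx)sin(n'x) dx = ∫_0^π cos(nx)cos(n'x) dx = 0; and by product-to-sum, ∫_0^π sin(nx)cos(n'x) dx = ½∫_0^π [sin((n+n')x) + sin((n−n')x)] dx, which is 0 when n+n' is even and 2n/(n²−n'²) when n+n' is odd (it need not vanish on (0, π)).
  u² squared terms: (-4)²·∫sin(3x)² dx = 16·π/2 = 8*π;  (-3)²·∫sin(x)² dx = 9·π/2 = 9*π/2;  (5)²·∫cos(4x)² dx = 25·π/2 = 25*π/2.
  u² cross terms: 2·(-4)·(-3)·∫sin(3x)·sin(x) dx = 24·(0) = 0;  2·(-4)·(5)·∫sin(3x)·cos(4x) dx = -40·(-6/7) = 240/7;  2·(-3)·(5)·∫sin(x)·cos(4x) dx = -30·(-2/15) = 4.
  So ∫_0^π u² dx = 8*π + 9*π/2 + 25*π/2 + 0 + 240/7 + 4 = 268/7 + 25*π.
  (u')² squared terms: (-20)²·∫sin(4x)² dx = 400·π/2 = 200*π;  (-12)²·∫cos(3x)² dx = 144·π/2 = 72*π;  (-3)²·∫cos(x)² dx = 9·π/2 = 9*π/2.
  (u')² cross terms: 2·(-20)·(-12)·∫sin(4x)·cos(3x) dx = 480·(8/7) = 3840/7;  2·(-20)·(-3)·∫sin(4x)·cos(x) dx = 120·(8/15) = 64;  2·(-12)·(-3)·∫cos(3x)·cos(x) dx = 72·(0) = 0.
  So ∫_0^π (u')² dx = 200*π + 72*π + 9*π/2 + 3840/7 + 64 + 0 = 4288/7 + 553*π/2.
||u||_{H^1}^2 = (268/7 + 25*π) + (4288/7 + 553*π/2) = 4556/7 + 603*π/2.


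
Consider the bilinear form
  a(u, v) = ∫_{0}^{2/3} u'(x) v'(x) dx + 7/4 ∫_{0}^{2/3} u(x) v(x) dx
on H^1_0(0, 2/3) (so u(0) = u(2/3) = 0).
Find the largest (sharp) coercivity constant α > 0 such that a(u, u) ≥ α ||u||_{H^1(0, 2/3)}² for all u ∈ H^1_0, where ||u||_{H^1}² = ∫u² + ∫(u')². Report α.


α = 1

Coercivity of a(·,·) on H^1_0(0, 2/3) means a(u, u) ≥ α ||u||_{H^1}² for every u ∈ H^1_0.
The interval has length L = 2/3, and Poincaré/coercivity depend only on L. Here a(u, u) = ∫(u')² + (7/4)·∫u².
Here c = 7/4 ≥ 1, so a(u,u) = ∫(u')² + c∫u² ≥ ∫(u')² + ∫u² = ||u||_{H^1}², i.e. α = 1 works. No larger α is possible: a(u,u) ≥ α||u||_{H^1}² means (1−α)∫(u')² ≥ (α−c)∫u², and for the modes u_n = sin(nπ(x−x₀)/L) (x₀ the left endpoint) one has ∫u_n²/∫(u_n')² = (L/(nπ))² → 0, so a(u_n,u_n)/||u_n||_{H^1}² → 1. Hence the optimal constant is α = 1.
Therefore α = 1.


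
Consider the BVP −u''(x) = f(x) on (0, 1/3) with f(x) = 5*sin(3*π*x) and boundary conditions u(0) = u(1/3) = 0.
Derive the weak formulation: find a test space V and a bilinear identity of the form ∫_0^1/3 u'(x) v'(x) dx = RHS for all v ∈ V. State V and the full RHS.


V = H^1_0(0, 1/3) (so v(0) = v(1/3) = 0); weak form: ∫_0^1/3 u'v' dx = ∫_0^1/3 (5*sin(3*π*x)) v dx for all v ∈ V.

Multiply both sides by a test function v and integrate from 0 to 1/3:
  ∫_0^1/3 −u''(x) v(x) dx = ∫_0^1/3 f(x) v(x) dx.
Integrate the LHS by parts once:
  ∫_0^1/3 −u'' v dx = −[u'(x) v(x)]_0^1/3 + ∫_0^1/3 u'(x) v'(x) dx.
Thus ∫_0^1/3 u'(x) v'(x) dx = ∫_0^1/3 f(x) v(x) dx + [u'(x) v(x)]_0^1/3.
Choose V so that boundary terms are either known or forced to vanish.
u is Dirichlet: u(0) = u(1/3) = 0. Let V = H^1_0(0, 1/3); then v(0) = v(1/3) = 0, and [u' v]_0^1/3 = 0.
Weak formulation: find u (satisfying any essential BC) such that ∫_0^1/3 u'(x) v'(x) dx = ∫_0^1/3 f v dx for all v ∈ V.
Substituting f(x) = 5*sin(3*π*x), the right-hand side is ∫_0^1/3 (5*sin(3*π*x)) v dx.


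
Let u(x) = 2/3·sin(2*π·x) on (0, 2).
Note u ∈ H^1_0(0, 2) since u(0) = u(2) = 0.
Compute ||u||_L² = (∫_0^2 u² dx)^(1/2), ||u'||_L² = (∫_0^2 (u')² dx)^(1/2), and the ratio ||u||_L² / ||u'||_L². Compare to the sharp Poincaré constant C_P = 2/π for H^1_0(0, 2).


||u||_L² / ||u'||_L² = 1/(2*π) < C_P = 2/π.

u(x) = 2/3·sin(2*π·x), so u'(x) = 4*π*cos(2*π*x)/3.
Writing u(x) = A·sin(kπx/L) with A = 2/3 and k = 4, use ∫_0^L sin²(kπx/L) dx = L/2 and ∫_0^L cos²(kπx/L) dx = L/2.
u² = 4/9·sin²(2*π·x) and (u')² = 16*π^2/9·cos²(2*π·x), and each of sin², cos² integrates to L/2 = 1 over (0, 2).
∫_0^2 u² dx = 4/9, so ||u||_L² = 2/3.
∫_0^2 (u')² dx = 16*π^2/9, so ||u'||_L² = 4*π/3.
Ratio ||u||_L² / ||u'||_L² = 1/(2*π).
Sharp Poincaré constant on H^1_0(0, 2) is C_P = L/π = 2/π, achieved by sin(π/2·x).
This is the k = 4 harmonic; the ratio L/(kπ) is strictly less than C_P = L/π, consistent with the sharp inequality ||u||_L² ≤ C_P ||u'||_L².


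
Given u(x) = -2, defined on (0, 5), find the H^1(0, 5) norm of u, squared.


||u||_{H^1}^2 = 20

The H^1 norm (squared) on an interval (0, L) is
  ||u||_{H^1}^2 = ∫_0^L u(x)^2 dx + ∫_0^L u'(x)^2 dx.
Compute u'(x) = 0.
Then u(x)^2 = 4 and u'(x)^2 = 0.
Integrate each monomial from 0 to 5 using ∫_0^5 c·x^n dx = c·5^(n+1)/(n+1):
  ∫_0^5 u(x)^2 dx = ∫_0^5 (4) dx. Term by term:
    ∫_0^5 4 dx = 20.
  ∫_0^5 u'(x)^2 dx = ∫_0^5 (0) dx. Term by term:
    ∫_0^5 0 dx = 0.
Adding: ||u||_{H^1}^2 = 20 + 0 = 20.


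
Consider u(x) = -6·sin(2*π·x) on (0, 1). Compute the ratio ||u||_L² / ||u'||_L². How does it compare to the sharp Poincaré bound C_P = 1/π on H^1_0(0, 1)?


||u||_L² / ||u'||_L² = 1/(2*π) < C_P = 1/π.

u(x) = -6·sin(2*π·x), so u'(x) = -12*π*cos(2*π*x).
Writing u(x) = A·sin(kπx/L) with A = -6 and k = 2, use ∫_0^L sin²(kπx/L) dx = L/2 and ∫_0^L cos²(kπx/L) dx = L/2.
u² = 36·sin²(2*π·x) and (u')² = 144*π^2·cos²(2*π·x), and each of sin², cos² integrates to L/2 = 1/2 over (0, 1).
∫_0^1 u² dx = 18, so ||u||_L² = 3*sqrt(2).
∫_0^1 (u')² dx = 72*π^2, so ||u'||_L² = 6*sqrt(2)*π.
Ratio ||u||_L² / ||u'||_L² = 1/(2*π).
Sharp Poincaré constant on H^1_0(0, 1) is C_P = L/π = 1/π, achieved by sin(π·x).
This is the k = 2 harmonic; the ratio L/(kπ) is strictly less than C_P = L/π, consistent with the sharp inequality ||u||_L² ≤ C_P ||u'||_L².


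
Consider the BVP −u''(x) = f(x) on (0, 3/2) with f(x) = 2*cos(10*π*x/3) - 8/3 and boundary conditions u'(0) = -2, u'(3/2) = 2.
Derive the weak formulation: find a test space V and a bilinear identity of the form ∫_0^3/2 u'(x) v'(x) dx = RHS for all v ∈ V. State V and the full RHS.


V = H^1(0, 3/2) (v unrestricted at boundary; u is determined up to an additive constant); weak form: ∫_0^3/2 u'v' dx = ∫_0^3/2 (2*cos(10*π*x/3) - 8/3) v dx + 2·v(3/2) + 2·v(0) for all v ∈ V.

Multiply both sides by a test function v and integrate from 0 to 3/2:
  ∫_0^3/2 −u''(x) v(x) dx = ∫_0^3/2 f(x) v(x) dx.
Integrate the LHS by parts once:
  ∫_0^3/2 −u'' v dx = −[u'(x) v(x)]_0^3/2 + ∫_0^3/2 u'(x) v'(x) dx.
Thus ∫_0^3/2 u'(x) v'(x) dx = ∫_0^3/2 f(x) v(x) dx + [u'(x) v(x)]_0^3/2.
Choose V so that boundary terms are either known or forced to vanish.
u has inhomogeneous Neumann u'(0) = -2, u'(3/2) = 2. [u' v]_0^3/2 = (2)·v(3/2) − (-2)·v(0) = 2·v(3/2) + 2·v(0). Take V = H^1(0, 3/2); boundary term becomes part of RHS.
Weak formulation: find u (satisfying any essential BC) such that ∫_0^3/2 u'(x) v'(x) dx = ∫_0^3/2 f v dx + 2·v(3/2) + 2·v(0) for all v ∈ V (Neumann data are natural BCs: they enter the RHS as boundary terms).
Substituting f(x) = 2*cos(10*π*x/3) - 8/3, the right-hand side is ∫_0^3/2 (2*cos(10*π*x/3) - 8/3) v dx + 2·v(3/2) + 2·v(0).
Compatibility check (pure Neumann): taking v ≡ 1 ∈ V gives 0 = ∫_0^3/2 f dx + (2) − (-2), i.e. ∫_0^3/2 f dx must equal u'(0) − u'(3/2) = -4. Indeed ∫_0^3/2 (2*cos(10*π*x/3) - 8/3) dx = -4, so the data are compatible. The solution is then unique only up to an additive constant (fix it e.g. by requiring ∫_0^3/2 u dx = 0).


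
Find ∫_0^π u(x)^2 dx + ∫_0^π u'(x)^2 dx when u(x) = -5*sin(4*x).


||u||_{H^1(0,π)}^2 = 425*π/2

u'(x) = -20*cos(4*x).
Expand u² and (u')² and integrate term by term on (0, π), using: for integers n ≥ 1, ∫_0^π sin²(nx) dx = ∫_0^π cos²(nx) dx = π/2; for n ≠ n', ∫_0^π sin(nx)sin(n'x) dx = ∫_0^π cos(nx)cos(n'x) dx = 0; and by product-to-sum, ∫_0^π sin(nx)cos(n'x) dx = ½∫_0^π [sin((n+n')x) + sin((n−n')x)] dx, which is 0 when n+n' is even and 2n/(n²−n'²) when n+n' is odd (it need not vanish on (0, π)).
  u² squared terms: (-5)²·∫sin(4x)² dx = 25·π/2 = 25*π/2.
  So ∫_0^π u² dx = 25*π/2.
  (u')² squared terms: (-20)²·∫cos(4x)² dx = 400·π/2 = 200*π.
  So ∫_0^π (u')² dx = 200*π.
||u||_{H^1}^2 = (25*π/2) + (200*π) = 425*π/2.


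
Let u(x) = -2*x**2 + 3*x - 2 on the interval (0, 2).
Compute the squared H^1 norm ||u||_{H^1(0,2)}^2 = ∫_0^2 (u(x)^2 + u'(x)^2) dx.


||u||_{H^1}^2 = 98/5

The H^1 norm (squared) on an interval (0, L) is
  ||u||_{H^1}^2 = ∫_0^L u(x)^2 dx + ∫_0^L u'(x)^2 dx.
Compute u'(x) = 3 - 4*x.
Then u(x)^2 = 4*x**4 - 12*x**3 + 17*x**2 - 12*x + 4 and u'(x)^2 = 16*x**2 - 24*x + 9.
Integrate each monomial from 0 to 2 using ∫_0^2 c·x^n dx = c·2^(n+1)/(n+1):
  ∫_0^2 u(x)^2 dx = ∫_0^2 (4*x^4 - 12*x^3 + 17*x^2 - 12*x + 4) dx. Term by term:
    ∫_0^2 4*x^4 dx = 128/5;  ∫_0^2 -12*x^3 dx = -48;  ∫_0^2 17*x^2 dx = 136/3;
    ∫_0^2 -12*x dx = -24;  ∫_0^2 4 dx = 8.
  Sum: 128/5 − 48 + 136/3 − 24 + 8 = 104/15.
  ∫_0^2 u'(x)^2 dx = ∫_0^2 (16*x^2 - 24*x + 9) dx. Term by term:
    ∫_0^2 16*x^2 dx = 128/3;  ∫_0^2 -24*x dx = -48;  ∫_0^2 9 dx = 18.
  Sum: 128/3 − 48 + 18 = 38/3.
Adding: ||u||_{H^1}^2 = 104/15 + 38/3 = 98/5.


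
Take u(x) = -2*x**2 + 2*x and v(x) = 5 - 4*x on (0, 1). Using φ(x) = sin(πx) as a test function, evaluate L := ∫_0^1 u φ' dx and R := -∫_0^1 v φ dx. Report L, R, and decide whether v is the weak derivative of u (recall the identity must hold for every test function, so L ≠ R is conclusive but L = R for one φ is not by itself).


LHS = 0, RHS = -6/π. No, v is not the weak derivative of u.

u(x) = -2*x**2 + 2*x, classical derivative u'(x) = 2 - 4*x.
φ(x) = sin(πx), so φ'(x) = π*cos(π*x).
Note φ(0) = φ(1) = 0, so the boundary term u·φ vanishes.
LHS = ∫_0^1 u(x) φ'(x) dx = ∫_0^1 (-2*π*x^2*cos(π*x) + 2*π*x*cos(π*x)) dx. Term by term:
  ∫_0^1 -2*π*x^2*cos(π*x) dx = 4/π;  ∫_0^1 2*π*x*cos(π*x) dx = -4/π.
Sum: 4/π − 4/π = 0.
So LHS = 0.
∫_0^1 v(x) φ(x) dx = ∫_0^1 (-4*x*sin(π*x) + 5*sin(π*x)) dx. Term by term:
  ∫_0^1 5*sin(π*x) dx = 10/π;  ∫_0^1 -4*x*sin(π*x) dx = -4/π.
Sum: 10/π − 4/π = 6/π.
So RHS = -∫_0^1 v(x) φ(x) dx = -6/π.
LHS − RHS = 6/π ≠ 0, so the identity fails.
(For a valid weak derivative the identity must hold for EVERY test function, in particular this one. The failure shows v is NOT the weak derivative of u.)
Correct weak derivative would be u'(x) = 2 - 4*x.


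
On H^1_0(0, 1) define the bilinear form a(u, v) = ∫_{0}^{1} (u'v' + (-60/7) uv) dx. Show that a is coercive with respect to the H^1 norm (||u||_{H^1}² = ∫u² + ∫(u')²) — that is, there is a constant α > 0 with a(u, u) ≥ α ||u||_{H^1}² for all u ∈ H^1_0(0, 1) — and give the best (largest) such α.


α = (-60/7 + π^2)/(1 + π^2)

Coercivity of a(·,·) on H^1_0(0, 1) means a(u, u) ≥ α ||u||_{H^1}² for every u ∈ H^1_0.
The interval has length L = 1, and Poincaré/coercivity depend only on L. Here a(u, u) = ∫(u')² + (-60/7)·∫u².
Here c = -60/7 < 0 with |c| < (π/L)² = π^2, so coercivity still holds. The condition a(u,u) ≥ α||u||_{H^1}² reads (1−α)∫(u')² ≥ (α−c)∫u². Any admissible α is ≤ 1 (rapidly oscillating u have ∫u²/∫(u')² → 0), and α = 1 would force 0 ≥ (1−c)∫u², impossible since c < 1; so 1−α > 0. By the sharp Poincaré inequality on H^1_0 of an interval of length L, ∫(u')² ≥ (π/L)²∫u² with equality for the first sine mode sin(π(x−x₀)/L) (x₀ the left endpoint), so the inequality holds for all u iff (1−α)(π/L)² ≥ α − c, i.e. α ≤ ((π/L)² + c)/((π/L)² + 1) = (1 + c(L/π)²)/(1 + (L/π)²). (Direct route, valid since c ≤ 0: Poincaré gives c∫u² ≥ c(L/π)²∫(u')², so a(u,u) ≥ (1 + c(L/π)²)∫(u')², while ||u||_{H^1}² ≤ (1 + (L/π)²)∫(u')²; dividing yields the same α.) With (π/L)² = π^2 and c = -60/7, the largest admissible constant is α = ((π/L)² + c)/((π/L)² + 1).
Simplifying, α = (-60/7 + π^2)/(1 + π^2).


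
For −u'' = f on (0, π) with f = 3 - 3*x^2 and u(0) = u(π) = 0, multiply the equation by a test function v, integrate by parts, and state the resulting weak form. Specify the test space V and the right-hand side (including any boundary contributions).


V = H^1_0(0, π) (so v(0) = v(π) = 0); weak form: ∫_0^π u'v' dx = ∫_0^π (3 - 3*x^2) v dx for all v ∈ V.

Multiply both sides by a test function v and integrate from 0 to π:
  ∫_0^π −u''(x) v(x) dx = ∫_0^π f(x) v(x) dx.
Integrate the LHS by parts once:
  ∫_0^π −u'' v dx = −[u'(x) v(x)]_0^π + ∫_0^π u'(x) v'(x) dx.
Thus ∫_0^π u'(x) v'(x) dx = ∫_0^π f(x) v(x) dx + [u'(x) v(x)]_0^π.
Choose V so that boundary terms are either known or forced to vanish.
u is Dirichlet: u(0) = u(π) = 0. Let V = H^1_0(0, π); then v(0) = v(π) = 0, and [u' v]_0^π = 0.
Weak formulation: find u (satisfying any essential BC) such that ∫_0^π u'(x) v'(x) dx = ∫_0^π f v dx for all v ∈ V.
Substituting f(x) = 3 - 3*x^2, the right-hand side is ∫_0^π (3 - 3*x^2) v dx.


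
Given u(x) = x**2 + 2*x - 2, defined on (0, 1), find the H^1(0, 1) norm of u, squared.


||u||_{H^1}^2 = 158/15

The H^1 norm (squared) on an interval (0, L) is
  ||u||_{H^1}^2 = ∫_0^L u(x)^2 dx + ∫_0^L u'(x)^2 dx.
Compute u'(x) = 2*x + 2.
Then u(x)^2 = x**4 + 4*x**3 - 8*x + 4 and u'(x)^2 = 4*x**2 + 8*x + 4.
Integrate each monomial from 0 to 1 using ∫_0^1 c·x^n dx = c·1^(n+1)/(n+1):
  ∫_0^1 u(x)^2 dx = ∫_0^1 (x^4 + 4*x^3 - 8*x + 4) dx. Term by term:
    ∫_0^1 x^4 dx = 1/5;  ∫_0^1 4*x^3 dx = 1;  ∫_0^1 -8*x dx = -4;
    ∫_0^1 4 dx = 4.
  Sum: 1/5 + 1 − 4 + 4 = 6/5.
  ∫_0^1 u'(x)^2 dx = ∫_0^1 (4*x^2 + 8*x + 4) dx. Term by term:
    ∫_0^1 4*x^2 dx = 4/3;  ∫_0^1 8*x dx = 4;  ∫_0^1 4 dx = 4.
  Sum: 4/3 + 4 + 4 = 28/3.
Adding: ||u||_{H^1}^2 = 6/5 + 28/3 = 158/15.


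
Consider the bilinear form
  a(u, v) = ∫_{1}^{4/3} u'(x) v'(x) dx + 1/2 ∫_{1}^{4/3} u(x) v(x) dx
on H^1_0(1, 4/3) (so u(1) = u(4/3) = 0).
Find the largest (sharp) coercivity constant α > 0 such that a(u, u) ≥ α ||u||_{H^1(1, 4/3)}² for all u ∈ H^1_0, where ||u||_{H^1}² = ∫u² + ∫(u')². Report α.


α = (1 + 18*π^2)/(2*(1 + 9*π^2))

Coercivity of a(·,·) on H^1_0(1, 4/3) means a(u, u) ≥ α ||u||_{H^1}² for every u ∈ H^1_0.
The interval has length L = 1/3, and Poincaré/coercivity depend only on L. Here a(u, u) = ∫(u')² + (1/2)·∫u².
Here 0 < c = 1/2 < 1. The condition a(u,u) ≥ α||u||_{H^1}² reads (1−α)∫(u')² ≥ (α−c)∫u². Any admissible α is ≤ 1 (rapidly oscillating u have ∫u²/∫(u')² → 0), and α = 1 would force 0 ≥ (1−c)∫u², impossible since c < 1; so 1−α > 0. By the sharp Poincaré inequality on H^1_0 of an interval of length L, ∫(u')² ≥ (π/L)²∫u² with equality for the first sine mode sin(π(x−x₀)/L) (x₀ the left endpoint), so the inequality holds for all u iff (1−α)(π/L)² ≥ α − c, i.e. α ≤ ((π/L)² + c)/((π/L)² + 1) = (1 + c(L/π)²)/(1 + (L/π)²). With (π/L)² = 9*π^2 and c = 1/2, the largest admissible constant is α = ((π/L)² + c)/((π/L)² + 1).
Simplifying, α = (1 + 18*π^2)/(2*(1 + 9*π^2)).


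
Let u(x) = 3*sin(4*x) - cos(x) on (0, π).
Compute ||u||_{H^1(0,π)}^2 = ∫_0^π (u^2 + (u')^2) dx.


||u||_{H^1(0,π)}^2 = -32/5 + 155*π/2

u'(x) = sin(x) + 12*cos(4*x).
Expand u² and (u')² and integrate term by term on (0, π), using: for integers n ≥ 1, ∫_0^π sin²(nx) dx = ∫_0^π cos²(nx) dx = π/2; for n ≠ n', ∫_0^π sin(nx)sin(n'x) dx = ∫_0^π cos(nx)cos(n'x) dx = 0; and by product-to-sum, ∫_0^π sin(nx)cos(n'x) dx = ½∫_0^π [sin((n+n')x) + sin((n−n')x)] dx, which is 0 when n+n' is even and 2n/(n²−n'²) when n+n' is odd (it need not vanish on (0, π)).
  u² squared terms: (-1)²·∫cos(x)² dx = 1·π/2 = π/2;  (3)²·∫sin(4x)² dx = 9·π/2 = 9*π/2.
  u² cross terms: 2·(-1)·(3)·∫cos(x)·sin(4x) dx = -6·(8/15) = -16/5.
  So ∫_0^π u² dx = π/2 + 9*π/2 − 16/5 = -16/5 + 5*π.
  (u')² squared terms: (12)²·∫cos(4x)² dx = 144·π/2 = 72*π;  (1)²·∫sin(x)² dx = 1·π/2 = π/2.
  (u')² cross terms: 2·(12)·(1)·∫cos(4x)·sin(x) dx = 24·(-2/15) = -16/5.
  So ∫_0^π (u')² dx = 72*π + π/2 − 16/5 = -16/5 + 145*π/2.
||u||_{H^1}^2 = (-16/5 + 5*π) + (-16/5 + 145*π/2) = -32/5 + 155*π/2.


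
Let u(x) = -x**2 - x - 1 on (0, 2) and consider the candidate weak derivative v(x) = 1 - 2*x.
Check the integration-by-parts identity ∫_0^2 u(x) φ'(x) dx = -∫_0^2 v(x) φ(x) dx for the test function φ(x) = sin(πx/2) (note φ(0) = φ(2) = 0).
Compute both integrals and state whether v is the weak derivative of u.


LHS = 12/π, RHS = 4/π. No, v is not the weak derivative of u.

u(x) = -x**2 - x - 1, classical derivative u'(x) = -2*x - 1.
φ(x) = sin(πx/2), so φ'(x) = π*cos(π*x/2)/2.
Note φ(0) = φ(2) = 0, so the boundary term u·φ vanishes.
LHS = ∫_0^2 u(x) φ'(x) dx = ∫_0^2 (-π*x^2*cos(π*x/2)/2 - π*x*cos(π*x/2)/2 - π*cos(π*x/2)/2) dx. Term by term:
  ∫_0^2 -π*cos(π*x/2)/2 dx = 0;  ∫_0^2 -π*x*cos(π*x/2)/2 dx = 4/π;  ∫_0^2 -π*x^2*cos(π*x/2)/2 dx = 8/π.
Sum: 0 + 4/π + 8/π = 12/π.
So LHS = 12/π.
∫_0^2 v(x) φ(x) dx = ∫_0^2 (-2*x*sin(π*x/2) + sin(π*x/2)) dx. Term by term:
  ∫_0^2 -2*x*sin(π*x/2) dx = -8/π;  ∫_0^2 sin(π*x/2) dx = 4/π.
Sum: -8/π + 4/π = -4/π.
So RHS = -∫_0^2 v(x) φ(x) dx = 4/π.
LHS − RHS = 8/π ≠ 0, so the identity fails.
(For a valid weak derivative the identity must hold for EVERY test function, in particular this one. The failure shows v is NOT the weak derivative of u.)
Correct weak derivative would be u'(x) = -2*x - 1.
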